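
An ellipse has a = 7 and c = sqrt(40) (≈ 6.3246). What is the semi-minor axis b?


b^2 = 7^2 - (sqrt(40))^2 = 49 - 40 = 9
b = sqrt(9) = 3

b = 3


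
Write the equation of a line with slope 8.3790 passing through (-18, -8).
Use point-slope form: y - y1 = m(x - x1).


y + 8 = 8.3790(x + 18)
y = 8.3790x - 8 - 8.3790*(-18)
y = 8.3790x + 142.8220

y = 8.3790x + 142.8220


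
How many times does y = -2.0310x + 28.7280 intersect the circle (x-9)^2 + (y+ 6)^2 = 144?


Substitute y = -2.0310x + 28.7280: (x-9)^2 + (-2.0310x+28.7280+ 6)^2 = 144
Expand to Ax^2 + Bx + C = 0, where b-k = 34.728
A = 1+m^2 = 5.124961
B = 2(m(b-k) - h) = 2(-2.0310*34.728 - 9) = -159.065136
C = h^2 + (b-k)^2 - r^2 = 81 + 1206.033984 - 144 = 1143.033984
disc = B^2-4AC = 25301.7175 - 23432.0184 = 1869.6991
disc > 0

2 intersection points


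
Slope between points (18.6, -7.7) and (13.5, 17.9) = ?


dy = 17.9 + 7.7 = 25.6
dx = 13.5 - 18.6 = -5.1
m = 25.6/(-5.1) = -5.0196

m = -5.0196


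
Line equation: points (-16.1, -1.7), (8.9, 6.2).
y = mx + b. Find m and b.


m = (7.9)/(25.0) = 0.3160
b = y1 - m*x1 = -1.7 - (7.9*(-16.1))/(25.0) = -1.7 + 5.0876 = 3.3876

y = 0.3160x + 3.3876


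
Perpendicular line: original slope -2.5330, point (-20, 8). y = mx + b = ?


Perpendicular slope = -1/m1 = -1/(-2.5330) = 0.3948
b2 = y0 - m2*x0 = 8 - 20/(-2.5330) = 8 + 7.8958 = 15.8958

y = 0.3948x + 15.8958


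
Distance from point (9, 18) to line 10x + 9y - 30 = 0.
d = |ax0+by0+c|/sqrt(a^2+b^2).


|10*9 + 9*18 - 30| = |222| = 222
sqrt(100 + 81) = sqrt(181) = 13.4536
d = 222/sqrt(181) = 16.5011

16.5011


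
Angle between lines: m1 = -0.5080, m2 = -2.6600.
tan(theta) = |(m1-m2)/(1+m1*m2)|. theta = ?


m1-m2 = 2.152
1+m1*m2 = 2.35128
tan(theta) = |2.152/2.35128| = 0.915246
theta = arctan(|2.152/2.35128|) = 42.4662 degrees (acute angle)

42.4662 degrees


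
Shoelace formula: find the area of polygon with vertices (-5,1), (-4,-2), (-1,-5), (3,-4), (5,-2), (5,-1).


sum(xi*y_{i+1}) = -5*(-2) - 4*(-5) - 1*(-4) + 3*(-2) + 5*(-1) + 5*1 = 28
sum(yi*x_{i+1}) = 1*(-4) - 2*(-1) - 5*3 - 4*5 - 2*5 - 1*(-5) = -42
Area = |28 + 42|/2 = 70/2 = 35.0000

35.0000 sq units


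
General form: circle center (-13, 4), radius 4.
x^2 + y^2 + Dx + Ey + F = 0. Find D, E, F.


(x+ 13)^2 + (y-4)^2 = 4^2
D = -2h = 26, E = -2k = -8
F = h^2+k^2-r^2 = 169+16-16 = 169

D = 26, E = -8, F = 169


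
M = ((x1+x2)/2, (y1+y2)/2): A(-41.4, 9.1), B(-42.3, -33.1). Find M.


Mx = (-41.4 - 42.3)/2 = -83.7/2 = -41.8500
My = (9.1 - 33.1)/2 = -24.0/2 = -12.0000

(-41.8500, -12.0000)


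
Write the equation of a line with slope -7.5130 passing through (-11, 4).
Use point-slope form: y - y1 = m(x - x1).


y - 4 = -7.5130(x + 11)
y = -7.5130x + 4 + 7.5130*(-11)
y = -7.5130x - 78.6430

y = -7.5130x - 78.6430


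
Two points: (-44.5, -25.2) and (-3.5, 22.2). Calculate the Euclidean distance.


dx = -3.5 + 44.5 = 41.0
dy = 22.2 + 25.2 = 47.4
d = sqrt(1681.0 + 2246.76) = sqrt(3927.76) = 62.6718

62.6718


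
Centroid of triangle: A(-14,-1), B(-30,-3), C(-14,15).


Gx = (-14- 30- 14)/3 = -58/3 = -19.3333
Gy = (-1- 3+15)/3 = 11/3 = 3.6667

G = (-19.3333, 3.6667)


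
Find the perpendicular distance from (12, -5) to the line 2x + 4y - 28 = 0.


|2*12 + 4*(-5) - 28| = |-24| = 24
sqrt(4 + 16) = sqrt(20) = 4.4721
d = 24/sqrt(20) = 5.3666

5.3666


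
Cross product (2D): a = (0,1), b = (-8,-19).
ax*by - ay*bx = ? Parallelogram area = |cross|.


cross = 0*(-19) - 1*(-8) = 0 + 8 = 8
Parallelogram area = |8| = 8

cross = 8, parallelogram area = 8


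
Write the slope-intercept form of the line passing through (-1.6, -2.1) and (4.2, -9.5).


m = (-7.4)/(5.8) = -1.2759
b = y1 - m*x1 = -2.1 - (-7.4*(-1.6))/(5.8) = -2.1 - 2.0414 = -4.1414

y = -1.2759x - 4.1414


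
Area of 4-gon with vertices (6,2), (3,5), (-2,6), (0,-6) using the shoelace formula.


sum(xi*y_{i+1}) = 6*5 + 3*6 - 2*(-6) + 0*2 = 60
sum(yi*x_{i+1}) = 2*3 + 5*(-2) + 6*0 - 6*6 = -40
Area = |60 + 40|/2 = 100/2 = 50.0000

50.0000 sq units


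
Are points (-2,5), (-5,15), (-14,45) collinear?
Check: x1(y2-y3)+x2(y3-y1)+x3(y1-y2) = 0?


-2*(15-45) - 5*(45-5) - 14*(5-15)
= 60 - 200 + 140 = 0

Yes, collinear (determinant = 0)


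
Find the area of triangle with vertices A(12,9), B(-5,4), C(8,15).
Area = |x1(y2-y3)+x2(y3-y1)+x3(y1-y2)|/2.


12*(4-15) = -132
-5*(15-9) = -30
8*(9-4) = 40
sum = -122
Area = |-122|/2 = 61.0000

61.0000 sq units


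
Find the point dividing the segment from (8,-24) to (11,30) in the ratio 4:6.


Px = (4*11 + 6*8)/10 = 92/10 = 9.2000
Py = (4*30 + 6*(-24))/10 = -24/10 = -2.4000

P = (9.2000, -2.4000)


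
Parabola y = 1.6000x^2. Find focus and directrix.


a = 1.6000
1/(4a) = 0.1562
Focus = (0, 0.1562)
Directrix: y = -0.1562

Focus = (0, 0.1562), Directrix: y = -0.1562


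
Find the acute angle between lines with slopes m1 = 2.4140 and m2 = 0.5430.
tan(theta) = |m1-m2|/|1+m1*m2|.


m1-m2 = 1.871
1+m1*m2 = 2.310802
tan(theta) = |1.871/2.310802| = 0.809676
theta = arctan(|1.871/2.310802|) = 38.9962 degrees (acute angle)

38.9962 degrees


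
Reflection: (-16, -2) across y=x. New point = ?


Reflection rule for y=x: (y, x)
(-16, -2) -> (-2, -16)

(-2, -16)


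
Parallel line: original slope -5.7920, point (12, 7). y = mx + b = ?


Parallel lines have equal slopes.
m2 = -5.7920
b2 = 7 + 5.7920*12 = 76.5040

y = -5.7920x + 76.5040


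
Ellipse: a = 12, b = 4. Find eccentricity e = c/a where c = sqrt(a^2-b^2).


c = sqrt(144-16) = sqrt(128) = 11.3137
e = c/a = sqrt(128)/12 = 0.9428

e = 0.9428


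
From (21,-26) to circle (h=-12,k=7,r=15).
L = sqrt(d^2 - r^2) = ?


d = sqrt((21+ 12)^2 + (-26-7)^2) = sqrt(1089+1089) = 46.6690
L = sqrt(2178.0000 - 225) = sqrt(1953.0000) = 44.1928

44.1928


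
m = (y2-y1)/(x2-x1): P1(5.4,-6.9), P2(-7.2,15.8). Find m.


dy = 15.8 + 6.9 = 22.7
dx = -7.2 - 5.4 = -12.6
m = 22.7/(-12.6) = -1.8016

m = -1.8016


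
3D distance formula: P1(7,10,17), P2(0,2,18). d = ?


dx=-7, dy=-8, dz=1
d = sqrt(49+64+1) = sqrt(114) = 10.6771

10.6771


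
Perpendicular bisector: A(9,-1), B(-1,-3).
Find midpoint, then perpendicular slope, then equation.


Midpoint = (4, -2)
Slope of AB = dy/dx = -2/(-10) = 0.2000
Perp slope = -dx/dy = -10/2 = -5.0000
b = My - (perp slope)*Mx = -2 + (-10*4)/(-2) = -2 + 20.0000 = 18.0000

y = -5.0000x + 18.0000


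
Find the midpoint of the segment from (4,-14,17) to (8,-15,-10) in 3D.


Mx = (4+8)/2 = 6.0000
My = (-14- 15)/2 = -14.5000
Mz = (17- 10)/2 = 3.5000

M = (6.0000, -14.5000, 3.5000)


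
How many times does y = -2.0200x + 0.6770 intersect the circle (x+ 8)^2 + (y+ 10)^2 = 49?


Substitute y = -2.0200x + 0.6770: (x+ 8)^2 + (-2.0200x+0.6770+ 10)^2 = 49
Expand to Ax^2 + Bx + C = 0, where b-k = 10.677
A = 1+m^2 = 5.0804
B = 2(m(b-k) - h) = 2(-2.0200*10.677 + 8) = -27.13508
C = h^2 + (b-k)^2 - r^2 = 64 + 113.998329 - 49 = 128.998329
disc = B^2-4AC = 736.3126 - 2621.4524 = -1885.1398
disc < 0

0 intersection points


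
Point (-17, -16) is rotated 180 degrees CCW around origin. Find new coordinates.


cos(180) = -1, sin(180) = 0
x' = -17*(-1) + 16*0 = 17
y' = -17*0 - 16*(-1) = 16

(17, 16)


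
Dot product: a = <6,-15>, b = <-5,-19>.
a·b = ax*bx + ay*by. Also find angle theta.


a·b = 6*(-5) - 15*(-19) = -30 + 285 = 255
|a| = sqrt(36+225) = 16.1555
|b| = sqrt(25+361) = 19.6469
cos(theta) = 255/(sqrt(261)*sqrt(386)) = 255/sqrt(100746) = 0.803390
theta = arccos(255/sqrt(100746)) = 36.5450 degrees

a·b = 255, theta = 36.5450 deg


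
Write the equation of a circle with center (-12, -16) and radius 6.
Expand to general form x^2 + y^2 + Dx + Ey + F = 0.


(x+ 12)^2 + (y+ 16)^2 = 6^2
D = -2h = 24, E = -2k = 32
F = h^2+k^2-r^2 = 144+256-36 = 364

x^2 + y^2 + 24x + 32y + 364 = 0


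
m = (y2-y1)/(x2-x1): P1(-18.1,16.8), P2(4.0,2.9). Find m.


dy = 2.9 - 16.8 = -13.9
dx = 4.0 + 18.1 = 22.1
m = -13.9/22.1 = -0.6290

m = -0.6290


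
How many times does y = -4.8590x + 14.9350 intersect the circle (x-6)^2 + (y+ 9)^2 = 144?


Substitute y = -4.8590x + 14.9350: (x-6)^2 + (-4.8590x+14.9350+ 9)^2 = 144
Expand to Ax^2 + Bx + C = 0, where b-k = 23.935
A = 1+m^2 = 24.609881
B = 2(m(b-k) - h) = 2(-4.8590*23.935 - 6) = -244.60033
C = h^2 + (b-k)^2 - r^2 = 36 + 572.884225 - 144 = 464.884225
disc = B^2-4AC = 59829.3214 - 45762.9818 = 14066.3396
disc > 0

2 intersection points


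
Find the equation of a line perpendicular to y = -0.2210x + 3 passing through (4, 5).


Perpendicular slope = -1/m1 = -1/(-0.2210) = 4.5249
b2 = y0 - m2*x0 = 5 + 4/(-0.2210) = 5 - 18.0995 = -13.0995

y = 4.5249x - 13.0995


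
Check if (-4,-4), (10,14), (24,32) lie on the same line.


-4*(14-32) + 10*(32+ 4) + 24*(-4-14)
= 72 + 360 - 432 = 0

Yes, collinear (determinant = 0)


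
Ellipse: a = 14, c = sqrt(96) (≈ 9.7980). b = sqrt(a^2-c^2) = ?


b^2 = 14^2 - (sqrt(96))^2 = 196 - 96 = 100
b = sqrt(100) = 10

b = 10


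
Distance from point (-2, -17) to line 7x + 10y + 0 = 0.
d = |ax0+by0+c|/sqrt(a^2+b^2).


|7*(-2) + 10*(-17) + 0| = |-184| = 184
sqrt(49 + 100) = sqrt(149) = 12.2066
d = 184/sqrt(149) = 15.0739

15.0739


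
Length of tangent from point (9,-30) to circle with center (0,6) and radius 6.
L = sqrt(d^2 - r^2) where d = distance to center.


d = sqrt((9-0)^2 + (-30-6)^2) = sqrt(81+1296) = 37.1080
L = sqrt(1377.0000 - 36) = sqrt(1341.0000) = 36.6197

36.6197


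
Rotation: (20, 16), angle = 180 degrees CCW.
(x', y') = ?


cos(180) = -1, sin(180) = 0
x' = 20*(-1) - 16*0 = -20
y' = 20*0 + 16*(-1) = -16

(-20, -16)


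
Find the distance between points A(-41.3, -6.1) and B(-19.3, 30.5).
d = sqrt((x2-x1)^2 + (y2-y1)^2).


dx = -19.3 + 41.3 = 22
dy = 30.5 + 6.1 = 36.6
d = sqrt(484 + 1339.56) = sqrt(1823.56) = 42.7032

42.7032


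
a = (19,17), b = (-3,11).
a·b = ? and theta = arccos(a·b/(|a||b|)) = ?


a·b = 19*(-3) + 17*11 = -57 + 187 = 130
|a| = sqrt(361+289) = 25.4951
|b| = sqrt(9+121) = 11.4018
cos(theta) = 130/(sqrt(650)*sqrt(130)) = 130/sqrt(84500) = 0.447214
theta = arccos(130/sqrt(84500)) = 63.4349 degrees

a·b = 130, theta = 63.4349 deg


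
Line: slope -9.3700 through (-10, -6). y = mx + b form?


y + 6 = -9.3700(x + 10)
y = -9.3700x - 6 + 9.3700*(-10)
y = -9.3700x - 99.7000

y = -9.3700x - 99.7000


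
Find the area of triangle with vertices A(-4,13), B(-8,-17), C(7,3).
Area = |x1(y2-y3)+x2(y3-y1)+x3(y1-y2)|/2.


-4*(-17-3) = 80
-8*(3-13) = 80
7*(13+ 17) = 210
sum = 370
Area = |370|/2 = 185.0000

185.0000 sq units


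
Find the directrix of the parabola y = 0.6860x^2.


a = 0.6860
1/(4a) = 0.3644
directrix: y = -0.3644 = -0.3644

y = -0.3644


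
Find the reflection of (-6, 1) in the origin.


Reflection rule for origin: (-x, -y)
(-6, 1) -> (6, -1)

(6, -1)


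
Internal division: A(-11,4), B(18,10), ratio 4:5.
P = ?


Px = (4*18 + 5*(-11))/9 = 17/9 = 1.8889
Py = (4*10 + 5*4)/9 = 60/9 = 6.6667

P = (1.8889, 6.6667)


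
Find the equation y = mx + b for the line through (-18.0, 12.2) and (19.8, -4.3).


m = (-16.5)/(37.8) = -0.4365
b = y1 - m*x1 = 12.2 - (-16.5*(-18.0))/(37.8) = 12.2 - 7.8571 = 4.3429

y = -0.4365x + 4.3429


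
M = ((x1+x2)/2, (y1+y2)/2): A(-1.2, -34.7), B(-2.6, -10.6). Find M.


Mx = (-1.2 - 2.6)/2 = -3.8/2 = -1.9000
My = (-34.7 - 10.6)/2 = -45.3/2 = -22.6500

(-1.9000, -22.6500)


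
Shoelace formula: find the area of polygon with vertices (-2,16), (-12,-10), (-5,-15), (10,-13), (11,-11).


sum(xi*y_{i+1}) = -2*(-10) - 12*(-15) - 5*(-13) + 10*(-11) + 11*16 = 331
sum(yi*x_{i+1}) = 16*(-12) - 10*(-5) - 15*10 - 13*11 - 11*(-2) = -413
Area = |331 + 413|/2 = 744/2 = 372.0000

372.0000 sq units


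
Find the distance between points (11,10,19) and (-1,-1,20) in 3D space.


dx=-12, dy=-11, dz=1
d = sqrt(144+121+1) = sqrt(266) = 16.3095

16.3095


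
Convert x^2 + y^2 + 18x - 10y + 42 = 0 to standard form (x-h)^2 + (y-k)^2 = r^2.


h = -D/2 = -18/2 = -9
k = -E/2 = 10/2 = 5
r^2 = h^2 + k^2 - F = 81 + 25 - 42 = 64
r = 8

Center (-9, 5), radius = 8


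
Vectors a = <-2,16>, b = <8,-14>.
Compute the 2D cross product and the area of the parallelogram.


cross = -2*(-14) - 16*8 = 28 - 128 = -100
Parallelogram area = |-100| = 100

cross = -100, parallelogram area = 100


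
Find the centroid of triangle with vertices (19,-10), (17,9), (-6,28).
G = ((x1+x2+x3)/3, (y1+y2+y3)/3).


Gx = (19+17- 6)/3 = 30/3 = 10.0000
Gy = (-10+9+28)/3 = 27/3 = 9.0000

G = (10.0000, 9.0000)


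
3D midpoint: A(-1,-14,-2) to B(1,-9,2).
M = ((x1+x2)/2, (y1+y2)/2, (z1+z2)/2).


Mx = (-1+1)/2 = 0
My = (-14- 9)/2 = -11.5000
Mz = (-2+2)/2 = 0

M = (0, -11.5000, 0)


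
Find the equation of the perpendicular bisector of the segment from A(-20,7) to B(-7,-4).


Midpoint = (-13.5, 1.5)
Slope of AB = dy/dx = -11/13 = -0.8462
Perp slope = -dx/dy = 13/11 = 1.1818
b = My - (perp slope)*Mx = 1.5 + (13*(-13.5))/(-11) = 1.5 + 15.9545 = 17.4545

y = 1.1818x + 17.4545


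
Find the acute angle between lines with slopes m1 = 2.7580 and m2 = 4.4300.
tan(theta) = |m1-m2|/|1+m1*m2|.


m1-m2 = -1.672
1+m1*m2 = 13.21794
tan(theta) = |-1.672/13.21794| = 0.126495
theta = arctan(|-1.672/13.21794|) = 7.2093 degrees (acute angle)

7.2093 degrees


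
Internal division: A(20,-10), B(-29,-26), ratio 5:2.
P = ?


Px = (5*(-29) + 2*20)/7 = -105/7 = -15.0000
Py = (5*(-26) + 2*(-10))/7 = -150/7 = -21.4286

P = (-15.0000, -21.4286)


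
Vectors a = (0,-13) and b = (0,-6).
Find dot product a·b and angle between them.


a·b = 0*0 - 13*(-6) = 0 + 78 = 78
|a| = sqrt(0+169) = 13.0000
|b| = sqrt(0+36) = 6.0000
cos(theta) = 78/(sqrt(169)*sqrt(36)) = 78/sqrt(6084) = 1
theta = arccos(78/sqrt(6084)) = 0 degrees

a·b = 78, theta = 0 deg


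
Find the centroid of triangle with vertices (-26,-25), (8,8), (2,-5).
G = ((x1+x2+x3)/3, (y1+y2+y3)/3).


Gx = (-26+8+2)/3 = -16/3 = -5.3333
Gy = (-25+8- 5)/3 = -22/3 = -7.3333

G = (-5.3333, -7.3333)


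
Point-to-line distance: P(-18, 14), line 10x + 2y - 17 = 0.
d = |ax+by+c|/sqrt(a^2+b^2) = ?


|10*(-18) + 2*14 - 17| = |-169| = 169
sqrt(100 + 4) = sqrt(104) = 10.1980
d = 169/sqrt(104) = 16.5718

16.5718


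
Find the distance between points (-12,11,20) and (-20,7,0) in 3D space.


dx=-8, dy=-4, dz=-20
d = sqrt(64+16+400) = sqrt(480) = 21.9089

21.9089


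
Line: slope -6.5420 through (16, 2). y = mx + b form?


y - 2 = -6.5420(x - 16)
y = -6.5420x + 2 + 6.5420*16
y = -6.5420x + 106.6720

y = -6.5420x + 106.6720


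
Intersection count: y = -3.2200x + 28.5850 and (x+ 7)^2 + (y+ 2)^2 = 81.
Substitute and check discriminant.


Substitute y = -3.2200x + 28.5850: (x+ 7)^2 + (-3.2200x+28.5850+ 2)^2 = 81
Expand to Ax^2 + Bx + C = 0, where b-k = 30.585
A = 1+m^2 = 11.3684
B = 2(m(b-k) - h) = 2(-3.2200*30.585 + 7) = -182.9674
C = h^2 + (b-k)^2 - r^2 = 49 + 935.442225 - 81 = 903.442225
disc = B^2-4AC = 33477.0695 - 41082.7704 = -7605.7009
disc < 0

0 intersection points


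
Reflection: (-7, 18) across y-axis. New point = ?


Reflection rule for y-axis: (-x, y)
(-7, 18) -> (7, 18)

(7, 18)


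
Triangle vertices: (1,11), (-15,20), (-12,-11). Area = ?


1*(20+ 11) = 31
-15*(-11-11) = 330
-12*(11-20) = 108
sum = 469
Area = |469|/2 = 234.5000

234.5000 sq units


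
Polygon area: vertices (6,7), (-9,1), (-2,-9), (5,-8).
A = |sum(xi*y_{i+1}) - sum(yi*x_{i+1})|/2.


sum(xi*y_{i+1}) = 6*1 - 9*(-9) - 2*(-8) + 5*7 = 138
sum(yi*x_{i+1}) = 7*(-9) + 1*(-2) - 9*5 - 8*6 = -158
Area = |138 + 158|/2 = 296/2 = 148.0000

148.0000 sq units


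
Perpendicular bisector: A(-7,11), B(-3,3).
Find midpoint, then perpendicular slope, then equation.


Midpoint = (-5, 7)
Slope of AB = dy/dx = -8/4 = -2.0000
Perp slope = -dx/dy = 4/8 = 0.5000
b = My - (perp slope)*Mx = 7 + (4*(-5))/(-8) = 7 + 2.5000 = 9.5000

y = 0.5000x + 9.5000


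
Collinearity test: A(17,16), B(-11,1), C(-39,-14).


17*(1+ 14) - 11*(-14-16) - 39*(16-1)
= 255 + 330 - 585 = 0

Yes, collinear (determinant = 0)


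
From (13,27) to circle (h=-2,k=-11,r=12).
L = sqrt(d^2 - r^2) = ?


d = sqrt((13+ 2)^2 + (27+ 11)^2) = sqrt(225+1444) = 40.8534
L = sqrt(1669.0000 - 144) = sqrt(1525.0000) = 39.0512

39.0512


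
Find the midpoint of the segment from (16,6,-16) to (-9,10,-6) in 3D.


Mx = (16- 9)/2 = 3.5000
My = (6+10)/2 = 8.0000
Mz = (-16- 6)/2 = -11.0000

M = (3.5000, 8.0000, -11.0000)


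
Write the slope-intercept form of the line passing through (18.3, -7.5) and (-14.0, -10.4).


m = (-2.9)/(-32.3) = 0.0898
b = y1 - m*x1 = -7.5 - (-2.9*18.3)/(-32.3) = -7.5 - 1.6430 = -9.1430

y = 0.0898x - 9.1430


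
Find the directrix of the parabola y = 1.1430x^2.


a = 1.1430
1/(4a) = 0.2187
directrix: y = -0.2187 = -0.2187

y = -0.2187


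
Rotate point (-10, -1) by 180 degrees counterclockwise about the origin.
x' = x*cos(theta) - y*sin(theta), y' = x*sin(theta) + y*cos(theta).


cos(180) = -1, sin(180) = 0
x' = -10*(-1) + 1*0 = 10
y' = -10*0 - 1*(-1) = 1

(10, 1)


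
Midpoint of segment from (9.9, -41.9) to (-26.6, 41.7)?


Mx = (9.9 - 26.6)/2 = -16.7/2 = -8.3500
My = (-41.9 + 41.7)/2 = -0.2/2 = -0.1000

(-8.3500, -0.1000)


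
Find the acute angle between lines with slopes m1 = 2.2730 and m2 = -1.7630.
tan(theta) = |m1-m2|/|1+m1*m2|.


m1-m2 = 4.036
1+m1*m2 = -3.007299
tan(theta) = |4.036/(-3.007299)| = 1.342068
theta = arctan(|4.036/(-3.007299)|) = 53.3095 degrees (acute angle)

53.3095 degrees


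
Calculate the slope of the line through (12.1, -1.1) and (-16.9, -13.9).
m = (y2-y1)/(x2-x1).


dy = -13.9 + 1.1 = -12.8
dx = -16.9 - 12.1 = -29.0
m = -12.8/(-29.0) = 0.4414

m = 0.4414


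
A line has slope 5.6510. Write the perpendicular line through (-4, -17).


Perpendicular slope = -1/m1 = -1/5.6510 = -0.1770
b2 = y0 - m2*x0 = -17 - 4/5.6510 = -17 - 0.7078 = -17.7078

y = -0.1770x - 17.7078


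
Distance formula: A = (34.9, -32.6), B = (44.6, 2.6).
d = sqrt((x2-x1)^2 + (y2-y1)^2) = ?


dx = 44.6 - 34.9 = 9.7
dy = 2.6 + 32.6 = 35.2
d = sqrt(94.09 + 1239.04) = sqrt(1333.13) = 36.5121

36.5121


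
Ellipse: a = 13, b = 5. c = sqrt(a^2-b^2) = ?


c^2 = 13^2 - 5^2 = 169 - 25 = 144
c = sqrt(144) = 12.0000

c = 12.0000


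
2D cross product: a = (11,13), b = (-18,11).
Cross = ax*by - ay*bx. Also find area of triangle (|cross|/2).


cross = 11*11 - 13*(-18) = 121 + 234 = 355
Triangle area = |355|/2 = 355/2 = 177.5000

cross = 355, triangle area = 177.5000


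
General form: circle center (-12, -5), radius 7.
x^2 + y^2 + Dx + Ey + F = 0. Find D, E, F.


(x+ 12)^2 + (y+ 5)^2 = 7^2
D = -2h = 24, E = -2k = 10
F = h^2+k^2-r^2 = 144+25-49 = 120

D = 24, E = 10, F = 120


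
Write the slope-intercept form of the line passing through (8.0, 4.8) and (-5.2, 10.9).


m = (6.1)/(-13.2) = -0.4621
b = y1 - m*x1 = 4.8 - (6.1*8.0)/(-13.2) = 4.8 + 3.6970 = 8.4970

y = -0.4621x + 8.4970


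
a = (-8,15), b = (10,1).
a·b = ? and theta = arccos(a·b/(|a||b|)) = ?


a·b = -8*10 + 15*1 = -80 + 15 = -65
|a| = sqrt(64+225) = 17.0000
|b| = sqrt(100+1) = 10.0499
cos(theta) = -65/(sqrt(289)*sqrt(101)) = -65/sqrt(29189) = -0.380455
theta = arccos(-65/sqrt(29189)) = 112.3619 degrees

a·b = -65, theta = 112.3619 deg


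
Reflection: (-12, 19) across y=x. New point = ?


Reflection rule for y=x: (y, x)
(-12, 19) -> (19, -12)

(19, -12)


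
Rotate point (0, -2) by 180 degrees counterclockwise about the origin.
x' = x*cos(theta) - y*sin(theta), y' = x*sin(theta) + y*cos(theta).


cos(180) = -1, sin(180) = 0
x' = 0*(-1) + 2*0 = 0
y' = 0*0 - 2*(-1) = 2

(0, 2)


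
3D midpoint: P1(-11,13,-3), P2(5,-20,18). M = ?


Mx = (-11+5)/2 = -3.0000
My = (13- 20)/2 = -3.5000
Mz = (-3+18)/2 = 7.5000

M = (-3.0000, -3.5000, 7.5000)


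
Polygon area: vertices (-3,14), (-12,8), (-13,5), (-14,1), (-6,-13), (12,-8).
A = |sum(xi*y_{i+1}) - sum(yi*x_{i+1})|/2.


sum(xi*y_{i+1}) = -3*8 - 12*5 - 13*1 - 14*(-13) - 6*(-8) + 12*14 = 301
sum(yi*x_{i+1}) = 14*(-12) + 8*(-13) + 5*(-14) + 1*(-6) - 13*12 - 8*(-3) = -480
Area = |301 + 480|/2 = 781/2 = 390.5000

390.5000 sq units


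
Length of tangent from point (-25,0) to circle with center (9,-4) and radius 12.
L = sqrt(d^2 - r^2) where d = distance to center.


d = sqrt((-25-9)^2 + (0+ 4)^2) = sqrt(1156+16) = 34.2345
L = sqrt(1172.0000 - 144) = sqrt(1028.0000) = 32.0624

32.0624


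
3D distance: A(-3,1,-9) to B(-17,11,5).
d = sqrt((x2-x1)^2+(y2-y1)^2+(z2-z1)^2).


dx=-14, dy=10, dz=14
d = sqrt(196+100+196) = sqrt(492) = 22.1811

22.1811


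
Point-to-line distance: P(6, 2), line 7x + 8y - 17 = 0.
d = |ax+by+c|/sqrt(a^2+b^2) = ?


|7*6 + 8*2 - 17| = |41| = 41
sqrt(49 + 64) = sqrt(113) = 10.6301
d = 41/sqrt(113) = 3.8570

3.8570


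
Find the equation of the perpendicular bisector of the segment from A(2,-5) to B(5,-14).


Midpoint = (3.5, -9.5)
Slope of AB = dy/dx = -9/3 = -3.0000
Perp slope = -dx/dy = 3/9 = 0.3333
b = My - (perp slope)*Mx = -9.5 + (3*3.5)/(-9) = -9.5 - 1.1667 = -10.6667

y = 0.3333x - 10.6667


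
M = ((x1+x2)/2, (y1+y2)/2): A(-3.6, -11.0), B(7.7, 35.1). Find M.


Mx = (-3.6 + 7.7)/2 = 4.1/2 = 2.0500
My = (-11.0 + 35.1)/2 = 24.1/2 = 12.0500

(2.0500, 12.0500)


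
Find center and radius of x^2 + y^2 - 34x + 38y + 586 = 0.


h = -D/2 = 34/2 = 17
k = -E/2 = -38/2 = -19
r^2 = h^2 + k^2 - F = 289 + 361 - 586 = 64
r = 8

Center (17, -19), radius = 8


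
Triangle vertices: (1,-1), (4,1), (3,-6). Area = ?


1*(1+ 6) = 7
4*(-6+ 1) = -20
3*(-1-1) = -6
sum = -19
Area = |-19|/2 = 9.5000

9.5000 sq units


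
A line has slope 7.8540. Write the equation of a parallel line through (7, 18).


Parallel lines have equal slopes.
m2 = 7.8540
b2 = 18 - 7.8540*7 = -36.9780

y = 7.8540x - 36.9780


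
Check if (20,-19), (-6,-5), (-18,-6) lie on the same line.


20*(-5+ 6) - 6*(-6+ 19) - 18*(-19+ 5)
= 20 - 78 + 252 = 194

No, not collinear (determinant = 194)


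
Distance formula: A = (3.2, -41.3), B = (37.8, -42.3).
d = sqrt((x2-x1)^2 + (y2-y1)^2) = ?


dx = 37.8 - 3.2 = 34.6
dy = -42.3 + 41.3 = -1.0
d = sqrt(1197.16 + 1.0) = sqrt(1198.16) = 34.6144

34.6144


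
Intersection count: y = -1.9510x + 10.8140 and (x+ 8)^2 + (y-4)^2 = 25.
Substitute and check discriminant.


Substitute y = -1.9510x + 10.8140: (x+ 8)^2 + (-1.9510x+10.8140-4)^2 = 25
Expand to Ax^2 + Bx + C = 0, where b-k = 6.814
A = 1+m^2 = 4.806401
B = 2(m(b-k) - h) = 2(-1.9510*6.814 + 8) = -10.588228
C = h^2 + (b-k)^2 - r^2 = 64 + 46.430596 - 25 = 85.430596
disc = B^2-4AC = 112.1106 - 1642.4548 = -1530.3442
disc < 0

0 intersection points


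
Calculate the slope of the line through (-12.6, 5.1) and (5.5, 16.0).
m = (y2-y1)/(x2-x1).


dy = 16.0 - 5.1 = 10.9
dx = 5.5 + 12.6 = 18.1
m = 10.9/18.1 = 0.6022

m = 0.6022


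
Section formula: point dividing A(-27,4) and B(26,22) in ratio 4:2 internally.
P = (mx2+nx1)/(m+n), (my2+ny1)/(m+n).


Px = (4*26 + 2*(-27))/6 = 50/6 = 8.3333
Py = (4*22 + 2*4)/6 = 96/6 = 16.0000

P = (8.3333, 16.0000)


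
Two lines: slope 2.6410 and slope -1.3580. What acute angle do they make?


m1-m2 = 3.999
1+m1*m2 = -2.586478
tan(theta) = |3.999/(-2.586478)| = 1.546118
theta = arctan(|3.999/(-2.586478)|) = 57.1060 degrees (acute angle)

57.1060 degrees


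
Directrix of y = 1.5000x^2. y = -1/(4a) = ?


a = 1.5000
1/(4a) = 0.1667
directrix: y = -0.1667 = -0.1667

y = -0.1667


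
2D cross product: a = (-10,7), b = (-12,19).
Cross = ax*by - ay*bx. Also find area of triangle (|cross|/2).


cross = -10*19 - 7*(-12) = -190 + 84 = -106
Triangle area = |-106|/2 = 106/2 = 53.0000

cross = -106, triangle area = 53.0000


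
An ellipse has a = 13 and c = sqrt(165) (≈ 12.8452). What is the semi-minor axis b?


b^2 = 13^2 - (sqrt(165))^2 = 169 - 165 = 4
b = sqrt(4) = 2

b = 2


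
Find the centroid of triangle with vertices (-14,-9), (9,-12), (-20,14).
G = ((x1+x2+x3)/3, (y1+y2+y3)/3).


Gx = (-14+9- 20)/3 = -25/3 = -8.3333
Gy = (-9- 12+14)/3 = -7/3 = -2.3333

G = (-8.3333, -2.3333)


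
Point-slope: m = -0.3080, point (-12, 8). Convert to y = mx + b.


y - 8 = -0.3080(x + 12)
y = -0.3080x + 8 + 0.3080*(-12)
y = -0.3080x + 4.3040

y = -0.3080x + 4.3040


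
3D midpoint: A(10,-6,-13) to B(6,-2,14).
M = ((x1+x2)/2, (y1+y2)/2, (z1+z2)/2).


Mx = (10+6)/2 = 8.0000
My = (-6- 2)/2 = -4.0000
Mz = (-13+14)/2 = 0.5000

M = (8.0000, -4.0000, 0.5000)


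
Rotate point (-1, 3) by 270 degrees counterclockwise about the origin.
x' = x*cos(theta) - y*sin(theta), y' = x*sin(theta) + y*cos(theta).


cos(270) = 0, sin(270) = -1
x' = -1*0 - 3*(-1) = 3
y' = -1*(-1) + 3*0 = 1

(3, 1)


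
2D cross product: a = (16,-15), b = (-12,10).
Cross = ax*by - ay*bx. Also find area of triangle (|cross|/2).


cross = 16*10 + 15*(-12) = 160 - 180 = -20
Triangle area = |-20|/2 = 20/2 = 10.0000

cross = -20, triangle area = 10.0000


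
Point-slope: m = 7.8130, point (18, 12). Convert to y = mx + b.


y - 12 = 7.8130(x - 18)
y = 7.8130x + 12 - 7.8130*18
y = 7.8130x - 128.6340

y = 7.8130x - 128.6340


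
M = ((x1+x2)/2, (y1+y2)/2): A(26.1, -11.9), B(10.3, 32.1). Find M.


Mx = (26.1 + 10.3)/2 = 36.4/2 = 18.2000
My = (-11.9 + 32.1)/2 = 20.2/2 = 10.1000

(18.2000, 10.1000)


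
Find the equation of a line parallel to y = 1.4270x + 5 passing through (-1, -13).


Parallel lines have equal slopes.
m2 = 1.4270
b2 = -13 - 1.4270*(-1) = -11.5730

y = 1.4270x - 11.5730


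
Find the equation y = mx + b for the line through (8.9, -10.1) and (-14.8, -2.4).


m = (7.7)/(-23.7) = -0.3249
b = y1 - m*x1 = -10.1 - (7.7*8.9)/(-23.7) = -10.1 + 2.8916 = -7.2084

y = -0.3249x - 7.2084


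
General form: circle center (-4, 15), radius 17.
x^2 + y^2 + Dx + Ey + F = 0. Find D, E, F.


(x+ 4)^2 + (y-15)^2 = 17^2
D = -2h = 8, E = -2k = -30
F = h^2+k^2-r^2 = 16+225-289 = -48

D = 8, E = -30, F = -48


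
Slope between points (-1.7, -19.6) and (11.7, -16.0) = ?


dy = -16.0 + 19.6 = 3.6
dx = 11.7 + 1.7 = 13.4
m = 3.6/13.4 = 0.2687

m = 0.2687


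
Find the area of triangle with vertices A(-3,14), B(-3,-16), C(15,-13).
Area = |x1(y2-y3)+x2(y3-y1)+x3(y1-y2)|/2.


-3*(-16+ 13) = 9
-3*(-13-14) = 81
15*(14+ 16) = 450
sum = 540
Area = |540|/2 = 270.0000

270.0000 sq units


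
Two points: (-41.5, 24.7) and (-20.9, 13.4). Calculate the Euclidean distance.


dx = -20.9 + 41.5 = 20.6
dy = 13.4 - 24.7 = -11.3
d = sqrt(424.36 + 127.69) = sqrt(552.05) = 23.4957

23.4957


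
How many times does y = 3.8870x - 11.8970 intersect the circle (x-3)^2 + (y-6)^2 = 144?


Substitute y = 3.8870x - 11.8970: (x-3)^2 + (3.8870x- 11.8970-6)^2 = 144
Expand to Ax^2 + Bx + C = 0, where b-k = -17.897
A = 1+m^2 = 16.108769
B = 2(m(b-k) - h) = 2(3.8870*(-17.897) - 3) = -145.131278
C = h^2 + (b-k)^2 - r^2 = 9 + 320.302609 - 144 = 185.302609
disc = B^2-4AC = 21063.0879 - 11939.9877 = 9123.1002
disc > 0

2 intersection points


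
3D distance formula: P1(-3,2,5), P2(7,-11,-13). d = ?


dx=10, dy=-13, dz=-18
d = sqrt(100+169+324) = sqrt(593) = 24.3516

24.3516


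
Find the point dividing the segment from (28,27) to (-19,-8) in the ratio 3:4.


Px = (3*(-19) + 4*28)/7 = 55/7 = 7.8571
Py = (3*(-8) + 4*27)/7 = 84/7 = 12.0000

P = (7.8571, 12.0000)


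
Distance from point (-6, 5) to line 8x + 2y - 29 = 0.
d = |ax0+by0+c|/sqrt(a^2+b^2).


|8*(-6) + 2*5 - 29| = |-67| = 67
sqrt(64 + 4) = sqrt(68) = 8.2462
d = 67/sqrt(68) = 8.1249

8.1249


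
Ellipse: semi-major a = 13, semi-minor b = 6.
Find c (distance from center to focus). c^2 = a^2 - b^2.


c^2 = 13^2 - 6^2 = 169 - 36 = 133
c = sqrt(133) = 11.5326

c = 11.5326


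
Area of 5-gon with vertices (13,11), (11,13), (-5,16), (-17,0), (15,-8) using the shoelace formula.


sum(xi*y_{i+1}) = 13*13 + 11*16 - 5*0 - 17*(-8) + 15*11 = 646
sum(yi*x_{i+1}) = 11*11 + 13*(-5) + 16*(-17) + 0*15 - 8*13 = -320
Area = |646 + 320|/2 = 966/2 = 483.0000

483.0000 sq units


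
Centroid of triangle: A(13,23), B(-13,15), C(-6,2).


Gx = (13- 13- 6)/3 = -6/3 = -2.0000
Gy = (23+15+2)/3 = 40/3 = 13.3333

G = (-2.0000, 13.3333)


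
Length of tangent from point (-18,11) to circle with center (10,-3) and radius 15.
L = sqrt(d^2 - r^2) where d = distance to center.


d = sqrt((-18-10)^2 + (11+ 3)^2) = sqrt(784+196) = 31.3050
L = sqrt(980.0000 - 225) = sqrt(755.0000) = 27.4773

27.4773


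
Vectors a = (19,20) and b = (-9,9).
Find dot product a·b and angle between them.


a·b = 19*(-9) + 20*9 = -171 + 180 = 9
|a| = sqrt(361+400) = 27.5862
|b| = sqrt(81+81) = 12.7279
cos(theta) = 9/(sqrt(761)*sqrt(162)) = 9/sqrt(123282) = 0.025633
theta = arccos(9/sqrt(123282)) = 88.5312 degrees

a·b = 9, theta = 88.5312 deg


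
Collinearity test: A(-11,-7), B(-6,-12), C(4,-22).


-11*(-12+ 22) - 6*(-22+ 7) + 4*(-7+ 12)
= -110 + 90 + 20 = 0

Yes, collinear (determinant = 0)


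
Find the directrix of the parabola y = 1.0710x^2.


a = 1.0710
1/(4a) = 0.2334
directrix: y = -0.2334 = -0.2334

y = -0.2334


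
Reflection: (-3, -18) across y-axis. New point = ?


Reflection rule for y-axis: (-x, y)
(-3, -18) -> (3, -18)

(3, -18)


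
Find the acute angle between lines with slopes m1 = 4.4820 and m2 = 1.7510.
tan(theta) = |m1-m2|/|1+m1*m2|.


m1-m2 = 2.731
1+m1*m2 = 8.847982
tan(theta) = |2.731/8.847982| = 0.308658
theta = arctan(|2.731/8.847982|) = 17.1533 degrees (acute angle)

17.1533 degrees


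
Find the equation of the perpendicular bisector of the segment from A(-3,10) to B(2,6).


Midpoint = (-0.5, 8)
Slope of AB = dy/dx = -4/5 = -0.8000
Perp slope = -dx/dy = 5/4 = 1.2500
b = My - (perp slope)*Mx = 8 + (5*(-0.5))/(-4) = 8 + 0.6250 = 8.6250

y = 1.2500x + 8.6250


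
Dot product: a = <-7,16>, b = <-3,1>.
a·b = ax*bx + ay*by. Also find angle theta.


a·b = -7*(-3) + 16*1 = 21 + 16 = 37
|a| = sqrt(49+256) = 17.4642
|b| = sqrt(9+1) = 3.1623
cos(theta) = 37/(sqrt(305)*sqrt(10)) = 37/sqrt(3050) = 0.669965
theta = arccos(37/sqrt(3050)) = 47.9357 degrees

a·b = 37, theta = 47.9357 deg


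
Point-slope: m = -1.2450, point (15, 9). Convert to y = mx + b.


y - 9 = -1.2450(x - 15)
y = -1.2450x + 9 + 1.2450*15
y = -1.2450x + 27.6750

y = -1.2450x + 27.6750


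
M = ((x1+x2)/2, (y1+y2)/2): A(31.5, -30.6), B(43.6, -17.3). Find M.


Mx = (31.5 + 43.6)/2 = 75.1/2 = 37.5500
My = (-30.6 - 17.3)/2 = -47.9/2 = -23.9500

(37.5500, -23.9500)


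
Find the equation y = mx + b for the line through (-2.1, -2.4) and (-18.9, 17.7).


m = (20.1)/(-16.8) = -1.1964
b = y1 - m*x1 = -2.4 - (20.1*(-2.1))/(-16.8) = -2.4 - 2.5125 = -4.9125

y = -1.1964x - 4.9125


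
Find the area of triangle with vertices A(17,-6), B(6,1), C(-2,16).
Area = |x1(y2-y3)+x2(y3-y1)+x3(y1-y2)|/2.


17*(1-16) = -255
6*(16+ 6) = 132
-2*(-6-1) = 14
sum = -109
Area = |-109|/2 = 54.5000

54.5000 sq units


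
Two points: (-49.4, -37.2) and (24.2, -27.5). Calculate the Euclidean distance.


dx = 24.2 + 49.4 = 73.6
dy = -27.5 + 37.2 = 9.7
d = sqrt(5416.96 + 94.09) = sqrt(5511.05) = 74.2364

74.2364


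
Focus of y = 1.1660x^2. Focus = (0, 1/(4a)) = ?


a = 1.1660
4a = 4.6640
focus = (0, 1/4.6640) = (0, 0.2144)

Focus = (0, 0.2144)


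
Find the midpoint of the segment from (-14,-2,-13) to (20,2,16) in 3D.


Mx = (-14+20)/2 = 3.0000
My = (-2+2)/2 = 0
Mz = (-13+16)/2 = 1.5000

M = (3.0000, 0, 1.5000)


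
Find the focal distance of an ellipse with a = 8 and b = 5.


c^2 = 8^2 - 5^2 = 64 - 25 = 39
c = sqrt(39) = 6.2450

c = 6.2450


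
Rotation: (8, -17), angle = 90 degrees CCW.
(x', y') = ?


cos(90) = 0, sin(90) = 1
x' = 8*0 + 17*1 = 17
y' = 8*1 - 17*0 = 8

(17, 8)


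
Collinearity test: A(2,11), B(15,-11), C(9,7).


2*(-11-7) + 15*(7-11) + 9*(11+ 11)
= -36 - 60 + 198 = 102

No, not collinear (determinant = 102)


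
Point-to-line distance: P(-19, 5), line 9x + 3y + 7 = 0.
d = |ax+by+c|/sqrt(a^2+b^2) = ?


|9*(-19) + 3*5 + 7| = |-149| = 149
sqrt(81 + 9) = sqrt(90) = 9.4868
d = 149/sqrt(90) = 15.7060

15.7060


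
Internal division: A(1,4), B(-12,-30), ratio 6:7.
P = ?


Px = (6*(-12) + 7*1)/13 = -65/13 = -5.0000
Py = (6*(-30) + 7*4)/13 = -152/13 = -11.6923

P = (-5.0000, -11.6923)


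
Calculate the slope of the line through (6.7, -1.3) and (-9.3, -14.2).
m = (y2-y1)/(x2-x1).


dy = -14.2 + 1.3 = -12.9
dx = -9.3 - 6.7 = -16.0
m = -12.9/(-16.0) = 0.8062

m = 0.8062


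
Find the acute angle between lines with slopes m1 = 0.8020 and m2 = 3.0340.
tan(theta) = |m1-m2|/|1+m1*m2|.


m1-m2 = -2.232
1+m1*m2 = 3.433268
tan(theta) = |-2.232/3.433268| = 0.650109
theta = arctan(|-2.232/3.433268|) = 33.0283 degrees (acute angle)

33.0283 degrees


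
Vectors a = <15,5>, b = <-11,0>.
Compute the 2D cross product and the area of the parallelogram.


cross = 15*0 - 5*(-11) = 0 + 55 = 55
Parallelogram area = |55| = 55

cross = 55, parallelogram area = 55


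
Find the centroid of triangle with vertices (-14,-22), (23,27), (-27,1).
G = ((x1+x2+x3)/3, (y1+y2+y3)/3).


Gx = (-14+23- 27)/3 = -18/3 = -6.0000
Gy = (-22+27+1)/3 = 6/3 = 2.0000

G = (-6.0000, 2.0000)


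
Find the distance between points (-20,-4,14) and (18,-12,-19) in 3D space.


dx=38, dy=-8, dz=-33
d = sqrt(1444+64+1089) = sqrt(2597) = 50.9608

50.9608


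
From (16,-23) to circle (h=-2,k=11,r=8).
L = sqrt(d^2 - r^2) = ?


d = sqrt((16+ 2)^2 + (-23-11)^2) = sqrt(324+1156) = 38.4708
L = sqrt(1480.0000 - 64) = sqrt(1416.0000) = 37.6298

37.6298


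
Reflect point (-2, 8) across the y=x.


Reflection rule for y=x: (y, x)
(-2, 8) -> (8, -2)

(8, -2)


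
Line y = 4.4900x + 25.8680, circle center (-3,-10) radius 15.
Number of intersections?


Substitute y = 4.4900x + 25.8680: (x+ 3)^2 + (4.4900x+25.8680+ 10)^2 = 225
Expand to Ax^2 + Bx + C = 0, where b-k = 35.868
A = 1+m^2 = 21.1601
B = 2(m(b-k) - h) = 2(4.4900*35.868 + 3) = 328.09464
C = h^2 + (b-k)^2 - r^2 = 9 + 1286.513424 - 225 = 1070.513424
disc = B^2-4AC = 107646.0928 - 90608.6844 = 17037.4084
disc > 0

2 intersection points


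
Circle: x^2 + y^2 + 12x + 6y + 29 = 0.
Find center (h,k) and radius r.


h = -D/2 = -12/2 = -6
k = -E/2 = -6/2 = -3
r^2 = h^2 + k^2 - F = 36 + 9 - 29 = 16
r = 4

Center (-6, -3), radius = 4


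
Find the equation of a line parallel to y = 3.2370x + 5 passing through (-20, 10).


Parallel lines have equal slopes.
m2 = 3.2370
b2 = 10 - 3.2370*(-20) = 74.7400

y = 3.2370x + 74.7400


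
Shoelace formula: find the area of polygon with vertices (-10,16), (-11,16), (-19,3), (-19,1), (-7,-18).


sum(xi*y_{i+1}) = -10*16 - 11*3 - 19*1 - 19*(-18) - 7*16 = 18
sum(yi*x_{i+1}) = 16*(-11) + 16*(-19) + 3*(-19) + 1*(-7) - 18*(-10) = -364
Area = |18 + 364|/2 = 382/2 = 191.0000

191.0000 sq units


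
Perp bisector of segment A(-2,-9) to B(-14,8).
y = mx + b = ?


Midpoint = (-8, -0.5)
Slope of AB = dy/dx = 17/(-12) = -1.4167
Perp slope = -dx/dy = 12/17 = 0.7059
b = My - (perp slope)*Mx = -0.5 + (-12*(-8))/17 = -0.5 + 5.6471 = 5.1471

y = 0.7059x + 5.1471


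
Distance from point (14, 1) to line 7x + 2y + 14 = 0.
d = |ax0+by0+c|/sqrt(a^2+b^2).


|7*14 + 2*1 + 14| = |114| = 114
sqrt(49 + 4) = sqrt(53) = 7.2801
d = 114/sqrt(53) = 15.6591

15.6591


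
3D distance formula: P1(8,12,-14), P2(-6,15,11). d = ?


dx=-14, dy=3, dz=25
d = sqrt(196+9+625) = sqrt(830) = 28.8097

28.8097


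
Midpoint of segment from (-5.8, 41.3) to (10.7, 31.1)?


Mx = (-5.8 + 10.7)/2 = 4.9/2 = 2.4500
My = (41.3 + 31.1)/2 = 72.4/2 = 36.2000

(2.4500, 36.2000)


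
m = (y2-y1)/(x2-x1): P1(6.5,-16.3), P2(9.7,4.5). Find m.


dy = 4.5 + 16.3 = 20.8
dx = 9.7 - 6.5 = 3.2
m = 20.8/3.2 = 6.5000

m = 6.5000


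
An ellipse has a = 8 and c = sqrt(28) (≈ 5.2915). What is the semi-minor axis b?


b^2 = 8^2 - (sqrt(28))^2 = 64 - 28 = 36
b = sqrt(36) = 6

b = 6


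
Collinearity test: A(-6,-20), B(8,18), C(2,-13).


-6*(18+ 13) + 8*(-13+ 20) + 2*(-20-18)
= -186 + 56 - 76 = -206

No, not collinear (determinant = -206)


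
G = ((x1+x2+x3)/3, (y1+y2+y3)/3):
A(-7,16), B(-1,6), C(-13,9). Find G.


Gx = (-7- 1- 13)/3 = -21/3 = -7.0000
Gy = (16+6+9)/3 = 31/3 = 10.3333

G = (-7.0000, 10.3333)


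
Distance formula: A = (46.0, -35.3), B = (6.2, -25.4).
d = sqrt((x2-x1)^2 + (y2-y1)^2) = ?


dx = 6.2 - 46.0 = -39.8
dy = -25.4 + 35.3 = 9.9
d = sqrt(1584.04 + 98.01) = sqrt(1682.05) = 41.0128

41.0128


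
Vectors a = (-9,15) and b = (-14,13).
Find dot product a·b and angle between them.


a·b = -9*(-14) + 15*13 = 126 + 195 = 321
|a| = sqrt(81+225) = 17.4929
|b| = sqrt(196+169) = 19.1050
cos(theta) = 321/(sqrt(306)*sqrt(365)) = 321/sqrt(111690) = 0.960501
theta = arccos(321/sqrt(111690)) = 16.1573 degrees

a·b = 321, theta = 16.1573 deg


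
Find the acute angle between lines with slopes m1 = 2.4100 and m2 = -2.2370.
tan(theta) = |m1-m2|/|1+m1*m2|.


m1-m2 = 4.647
1+m1*m2 = -4.39117
tan(theta) = |4.647/(-4.39117)| = 1.058260
theta = arctan(|4.647/(-4.39117)|) = 46.6214 degrees (acute angle)

46.6214 degrees


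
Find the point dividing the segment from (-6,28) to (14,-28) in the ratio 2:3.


Px = (2*14 + 3*(-6))/5 = 10/5 = 2.0000
Py = (2*(-28) + 3*28)/5 = 28/5 = 5.6000

P = (2.0000, 5.6000)


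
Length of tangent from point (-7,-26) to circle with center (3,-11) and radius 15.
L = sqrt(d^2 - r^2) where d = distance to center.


d = sqrt((-7-3)^2 + (-26+ 11)^2) = sqrt(100+225) = 18.0278
L = sqrt(325.0000 - 225) = sqrt(100.0000) = 10.0000

10.0000


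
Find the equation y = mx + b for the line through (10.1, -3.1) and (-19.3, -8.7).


m = (-5.6)/(-29.4) = 0.1905
b = y1 - m*x1 = -3.1 - (-5.6*10.1)/(-29.4) = -3.1 - 1.9238 = -5.0238

y = 0.1905x - 5.0238


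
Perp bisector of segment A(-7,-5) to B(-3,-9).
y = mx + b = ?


Midpoint = (-5, -7)
Slope of AB = dy/dx = -4/4 = -1.0000
Perp slope = -dx/dy = 4/4 = 1.0000
b = My - (perp slope)*Mx = -7 + (4*(-5))/(-4) = -7 + 5.0000 = -2.0000

y = 1.0000x - 2.0000


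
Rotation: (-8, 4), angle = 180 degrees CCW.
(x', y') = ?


cos(180) = -1, sin(180) = 0
x' = -8*(-1) - 4*0 = 8
y' = -8*0 + 4*(-1) = -4

(8, -4)


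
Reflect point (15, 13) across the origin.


Reflection rule for origin: (-x, -y)
(15, 13) -> (-15, -13)

(-15, -13)


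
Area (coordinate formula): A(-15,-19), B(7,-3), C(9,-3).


-15*(-3+ 3) = 0
7*(-3+ 19) = 112
9*(-19+ 3) = -144
sum = -32
Area = |-32|/2 = 16.0000

16.0000 sq units


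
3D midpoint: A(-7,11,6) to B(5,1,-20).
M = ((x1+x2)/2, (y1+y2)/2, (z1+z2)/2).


Mx = (-7+5)/2 = -1.0000
My = (11+1)/2 = 6.0000
Mz = (6- 20)/2 = -7.0000

M = (-1.0000, 6.0000, -7.0000)


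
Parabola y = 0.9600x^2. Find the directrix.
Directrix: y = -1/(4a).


a = 0.9600
1/(4a) = 0.2604
directrix: y = -0.2604 = -0.2604

y = -0.2604


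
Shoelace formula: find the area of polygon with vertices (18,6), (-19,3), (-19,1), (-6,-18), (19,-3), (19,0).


sum(xi*y_{i+1}) = 18*3 - 19*1 - 19*(-18) - 6*(-3) + 19*0 + 19*6 = 509
sum(yi*x_{i+1}) = 6*(-19) + 3*(-19) + 1*(-6) - 18*19 - 3*19 + 0*18 = -576
Area = |509 + 576|/2 = 1085/2 = 542.5000

542.5000 sq units


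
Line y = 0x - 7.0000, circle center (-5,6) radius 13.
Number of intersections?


Substitute y = 0x - 7.0000: (x+ 5)^2 + (0x- 7.0000-6)^2 = 169
Expand to Ax^2 + Bx + C = 0, where b-k = -13
A = 1+m^2 = 1
B = 2(m(b-k) - h) = 2(0*(-13) + 5) = 10
C = h^2 + (b-k)^2 - r^2 = 25 + 169 - 169 = 25
disc = B^2-4AC = 100.0000 - 100.0000 = 0
disc = 0

1 intersection point (tangent)


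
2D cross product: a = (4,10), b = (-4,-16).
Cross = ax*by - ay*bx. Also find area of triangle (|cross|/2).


cross = 4*(-16) - 10*(-4) = -64 + 40 = -24
Triangle area = |-24|/2 = 24/2 = 12.0000

cross = -24, triangle area = 12.0000


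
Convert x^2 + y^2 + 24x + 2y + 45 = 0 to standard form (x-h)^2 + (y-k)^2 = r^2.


h = -D/2 = -24/2 = -12
k = -E/2 = -2/2 = -1
r^2 = h^2 + k^2 - F = 144 + 1 - 45 = 100
r = 10

Center (-12, -1), radius = 10
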